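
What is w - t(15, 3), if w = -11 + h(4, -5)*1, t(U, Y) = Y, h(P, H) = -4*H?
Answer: 6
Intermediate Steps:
w = 9 (w = -11 - 4*(-5)*1 = -11 + 20*1 = -11 + 20 = 9)
w - t(15, 3) = 9 - 1*3 = 9 - 3 = 6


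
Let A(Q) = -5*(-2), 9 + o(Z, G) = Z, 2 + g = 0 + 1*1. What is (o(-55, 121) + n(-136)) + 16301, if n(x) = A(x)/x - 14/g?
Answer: 1105063/68 ≈ 16251.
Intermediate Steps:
g = -1 (g = -2 + (0 + 1*1) = -2 + (0 + 1) = -2 + 1 = -1)
o(Z, G) = -9 + Z
A(Q) = 10
n(x) = 14 + 10/x (n(x) = 10/x - 14/(-1) = 10/x - 14*(-1) = 10/x + 14 = 14 + 10/x)
(o(-55, 121) + n(-136)) + 16301 = ((-9 - 55) + (14 + 10/(-136))) + 16301 = (-64 + (14 + 10*(-1/136))) + 16301 = (-64 + (14 - 5/68)) + 16301 = (-64 + 947/68) + 16301 = -3405/68 + 16301 = 1105063/68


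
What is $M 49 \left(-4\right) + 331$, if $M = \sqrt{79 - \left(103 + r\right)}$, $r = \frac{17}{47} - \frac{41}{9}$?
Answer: $331 - \frac{196 i \sqrt{393766}}{141} \approx 331.0 - 872.28 i$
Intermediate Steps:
$r = - \frac{1774}{423}$ ($r = 17 \cdot \frac{1}{47} - \frac{41}{9} = \frac{17}{47} - \frac{41}{9} = - \frac{1774}{423} \approx -4.1939$)
$M = \frac{i \sqrt{393766}}{141}$ ($M = \sqrt{79 - \frac{41795}{423}} = \sqrt{- \frac{8378}{423}} = \frac{i \sqrt{393766}}{141} \approx 4.4504 i$)
$M 49 \left(-4\right) + 331 = \frac{i \sqrt{393766}}{141} \cdot 49 \left(-4\right) + 331 = \frac{i \sqrt{393766}}{141} \left(-196\right) + 331 = - \frac{196 i \sqrt{393766}}{141} + 331 = 331 - \frac{196 i \sqrt{393766}}{141}$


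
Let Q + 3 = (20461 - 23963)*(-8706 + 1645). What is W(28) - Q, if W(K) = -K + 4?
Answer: -24727643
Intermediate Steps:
W(K) = 4 - K
Q = 24727619 (Q = -3 + (20461 - 23963)*(-8706 + 1645) = -3 - 3502*(-7061) = -3 + 24727622 = 24727619)
W(28) - Q = (4 - 1*28) - 1*24727619 = (4 - 28) - 24727619 = -24 - 24727619 = -24727643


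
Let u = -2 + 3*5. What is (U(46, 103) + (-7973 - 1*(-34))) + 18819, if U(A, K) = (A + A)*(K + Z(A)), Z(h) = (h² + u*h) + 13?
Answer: 271240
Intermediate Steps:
u = 13 (u = -2 + 15 = 13)
Z(h) = 13 + h² + 13*h (Z(h) = (h² + 13*h) + 13 = 13 + h² + 13*h)
U(A, K) = 2*A*(13 + K + A² + 13*A) (U(A, K) = (A + A)*(K + (13 + A² + 13*A)) = (2*A)*(13 + K + A² + 13*A) = 2*A*(13 + K + A² + 13*A))
(U(46, 103) + (-7973 - 1*(-34))) + 18819 = (2*46*(13 + 103 + 46² + 13*46) + (-7973 - 1*(-34))) + 18819 = (2*46*(13 + 103 + 2116 + 598) + (-7973 + 34)) + 18819 = (2*46*2830 - 7939) + 18819 = (260360 - 7939) + 18819 = 252421 + 18819 = 271240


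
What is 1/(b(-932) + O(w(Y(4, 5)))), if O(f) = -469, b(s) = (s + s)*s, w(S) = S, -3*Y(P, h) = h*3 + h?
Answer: 1/1736779 ≈ 5.7578e-7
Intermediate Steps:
Y(P, h) = -4*h/3 (Y(P, h) = -(h*3 + h)/3 = -(3*h + h)/3 = -4*h/3)
b(s) = 2*s**2 (b(s) = (2*s)*s = 2*s**2)
1/(b(-932) + O(w(Y(4, 5)))) = 1/(2*(-932)**2 - 469) = 1/(2*868624 - 469) = 1/(1737248 - 469) = 1/1736779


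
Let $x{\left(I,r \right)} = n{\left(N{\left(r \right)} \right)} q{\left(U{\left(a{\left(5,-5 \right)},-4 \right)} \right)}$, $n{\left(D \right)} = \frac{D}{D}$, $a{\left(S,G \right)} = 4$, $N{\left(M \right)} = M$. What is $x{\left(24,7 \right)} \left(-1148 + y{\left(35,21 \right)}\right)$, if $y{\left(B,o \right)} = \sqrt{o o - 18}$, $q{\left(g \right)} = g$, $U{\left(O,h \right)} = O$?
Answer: $-4592 + 12 \sqrt{47} \approx -4509.7$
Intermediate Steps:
$n{\left(D \right)} = 1$
$y{\left(B,o \right)} = \sqrt{-18 + o^{2}}$ ($y{\left(B,o \right)} = \sqrt{o^{2} - 18} = \sqrt{-18 + o^{2}}$)
$x{\left(I,r \right)} = 4$ ($x{\left(I,r \right)} = 1 \cdot 4 = 4$)
$x{\left(24,7 \right)} \left(-1148 + y{\left(35,21 \right)}\right) = 4 \left(-1148 + \sqrt{-18 + 21^{2}}\right) = 4 \left(-1148 + \sqrt{-18 + 441}\right) = 4 \left(-1148 + \sqrt{423}\right) = 4 \left(-1148 + 3 \sqrt{47}\right) = -4592 + 12 \sqrt{47}$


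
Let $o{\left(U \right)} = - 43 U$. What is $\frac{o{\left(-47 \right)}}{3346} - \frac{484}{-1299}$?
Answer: $\frac{4244743}{4346454} \approx 0.9766$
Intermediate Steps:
$\frac{o{\left(-47 \right)}}{3346} - \frac{484}{-1299} = \frac{\left(-43\right) \left(-47\right)}{3346} - \frac{484}{-1299} = 2021 \cdot \frac{1}{3346} - - \frac{484}{1299} = \frac{2021}{3346} + \frac{484}{1299} = \frac{4244743}{4346454}$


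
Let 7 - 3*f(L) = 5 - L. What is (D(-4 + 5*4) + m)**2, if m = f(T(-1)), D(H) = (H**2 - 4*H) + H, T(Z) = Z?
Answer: 390625/9 ≈ 43403.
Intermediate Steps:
D(H) = H**2 - 3*H
f(L) = 2/3 + L/3 (f(L) = 7/3 - (5 - L)/3 = 7/3 + (-5/3 + L/3) = 2/3 + L/3)
m = 1/3 (m = 2/3 + (1/3)*(-1) = 2/3 - 1/3 = 1/3 ≈ 0.33333)
(D(-4 + 5*4) + m)**2 = ((-4 + 5*4)*(-3 + (-4 + 5*4)) + 1/3)**2 = ((-4 + 20)*(-3 + (-4 + 20)) + 1/3)**2 = (16*(-3 + 16) + 1/3)**2 = (16*13 + 1/3)**2 = (208 + 1/3)**2 = (625/3)**2 = 390625/9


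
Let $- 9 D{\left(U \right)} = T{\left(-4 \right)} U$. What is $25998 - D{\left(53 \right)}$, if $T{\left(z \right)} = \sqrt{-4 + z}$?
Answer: $25998 + \frac{106 i \sqrt{2}}{9} \approx 25998.0 + 16.656 i$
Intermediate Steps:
$D{\left(U \right)} = - \frac{2 i U \sqrt{2}}{9}$ ($D{\left(U \right)} = - \frac{\sqrt{-4 - 4} U}{9} = - \frac{\sqrt{-8} U}{9} = - \frac{2 i \sqrt{2} U}{9} = - \frac{2 i U \sqrt{2}}{9}$)
$25998 - D{\left(53 \right)} = 25998 - \left(- \frac{2}{9}\right) i 53 \sqrt{2} = 25998 - - \frac{106 i \sqrt{2}}{9} = 25998 + \frac{106 i \sqrt{2}}{9}$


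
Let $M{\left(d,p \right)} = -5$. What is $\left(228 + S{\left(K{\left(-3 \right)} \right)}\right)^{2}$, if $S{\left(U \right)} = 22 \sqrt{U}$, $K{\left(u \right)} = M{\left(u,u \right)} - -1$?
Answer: $50048 + 20064 i \approx 50048.0 + 20064.0 i$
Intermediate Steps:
$K{\left(u \right)} = -4$ ($K{\left(u \right)} = -5 - -1 = -5 + 1 = -4$)
$\left(228 + S{\left(K{\left(-3 \right)} \right)}\right)^{2} = \left(228 + 22 \sqrt{-4}\right)^{2} = \left(228 + 22 \cdot 2 i\right)^{2} = \left(228 + 44 i\right)^{2}$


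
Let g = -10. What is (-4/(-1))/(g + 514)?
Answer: 1/126 ≈ 0.0079365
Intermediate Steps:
(-4/(-1))/(g + 514) = (-4/(-1))/(-10 + 514) = -4*(-1)/504 = 4*(1/504) = 1/126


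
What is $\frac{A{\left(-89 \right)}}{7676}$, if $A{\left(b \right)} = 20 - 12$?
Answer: $\frac{2}{1919} \approx 0.0010422$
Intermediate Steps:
$A{\left(b \right)} = 8$
$\frac{A{\left(-89 \right)}}{7676} = \frac{8}{7676} = 8 \cdot \frac{1}{7676} = \frac{2}{1919}$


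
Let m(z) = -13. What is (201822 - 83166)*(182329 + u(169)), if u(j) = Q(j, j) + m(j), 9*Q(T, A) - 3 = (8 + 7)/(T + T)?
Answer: 3655964736192/169 ≈ 2.1633e+10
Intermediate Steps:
Q(T, A) = 1/3 + 5/(6*T) (Q(T, A) = 1/3 + ((8 + 7)/(T + T))/9 = 1/3 + (15/((2*T)))/9 = 1/3 + (15*(1/(2*T)))/9 = 1/3 + (15/(2*T))/9 = 1/3 + 5/(6*T))
u(j) = -13 + (5 + 2*j)/(6*j) (u(j) = (5 + 2*j)/(6*j) - 13 = -13 + (5 + 2*j)/(6*j))
(201822 - 83166)*(182329 + u(169)) = (201822 - 83166)*(182329 + (1/6)*(5 - 76*169)/169) = 118656*(182329 + (1/6)*(1/169)*(5 - 12844)) = 118656*(182329 + (1/6)*(1/169)*(-12839)) = 118656*(182329 - 12839/1014) = 118656*(184868767/1014) = 3655964736192/169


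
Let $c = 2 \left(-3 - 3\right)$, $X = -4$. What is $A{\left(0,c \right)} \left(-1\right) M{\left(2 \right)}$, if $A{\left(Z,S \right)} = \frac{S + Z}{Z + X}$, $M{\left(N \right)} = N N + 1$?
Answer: $-15$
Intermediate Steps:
$M{\left(N \right)} = 1 + N^{2}$ ($M{\left(N \right)} = N^{2} + 1 = 1 + N^{2}$)
$c = -12$ ($c = 2 \left(-6\right) = -12$)
$A{\left(Z,S \right)} = \frac{S + Z}{-4 + Z}$ ($A{\left(Z,S \right)} = \frac{S + Z}{Z - 4} = \frac{S + Z}{-4 + Z}$)
$A{\left(0,c \right)} \left(-1\right) M{\left(2 \right)} = \frac{-12 + 0}{-4 + 0} \left(-1\right) \left(1 + 2^{2}\right) = \frac{1}{-4} \left(-12\right) \left(-1\right) \left(1 + 4\right) = \left(- \frac{1}{4}\right) \left(-12\right) \left(-1\right) 5 = 3 \left(-1\right) 5 = \left(-3\right) 5 = -15$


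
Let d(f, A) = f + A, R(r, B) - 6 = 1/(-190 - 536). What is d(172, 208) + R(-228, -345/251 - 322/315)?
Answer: 280235/726 ≈ 386.00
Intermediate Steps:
R(r, B) = 4355/726 (R(r, B) = 6 + 1/(-190 - 536) = 6 + 1/(-726) = 6 - 1/726 = 4355/726)
d(f, A) = A + f
d(172, 208) + R(-228, -345/251 - 322/315) = (208 + 172) + 4355/726 = 380 + 4355/726 = 280235/726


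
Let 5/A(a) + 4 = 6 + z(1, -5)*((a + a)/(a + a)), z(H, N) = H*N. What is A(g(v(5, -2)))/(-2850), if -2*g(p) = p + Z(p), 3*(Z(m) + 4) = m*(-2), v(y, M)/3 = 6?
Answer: 1/1710 ≈ 0.00058480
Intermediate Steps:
v(y, M) = 18 (v(y, M) = 3*6 = 18)
Z(m) = -4 - 2*m/3 (Z(m) = -4 + (m*(-2))/3 = -4 + (-2*m)/3 = -4 - 2*m/3)
g(p) = 2 - p/6 (g(p) = -(p + (-4 - 2*p/3))/2 = -(-4 + p/3)/2 = 2 - p/6)
A(a) = -5/3 (A(a) = 5/(-4 + (6 + (1*(-5))*((a + a)/(a + a)))) = 5/(-4 + (6 - 5*2*a/(2*a))) = 5/(-4 + (6 - 5*2*a*1/(2*a))) = 5/(-4 + (6 - 5*1)) = 5/(-4 + (6 - 5)) = 5/(-4 + 1) = 5/(-3) = 5*(-⅓) = -5/3)
A(g(v(5, -2)))/(-2850) = -5/3/(-2850) = -5/3*(-1/2850) = 1/1710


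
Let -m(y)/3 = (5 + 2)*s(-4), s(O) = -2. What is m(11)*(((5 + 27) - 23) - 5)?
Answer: 168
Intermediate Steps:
m(y) = 42 (m(y) = -3*(5 + 2)*(-2) = -21*(-2) = -3*(-14) = 42)
m(11)*(((5 + 27) - 23) - 5) = 42*(((5 + 27) - 23) - 5) = 42*((32 - 23) - 5) = 42*(9 - 5) = 42*4 = 168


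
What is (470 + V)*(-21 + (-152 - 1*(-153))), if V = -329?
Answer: -2820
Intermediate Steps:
(470 + V)*(-21 + (-152 - 1*(-153))) = (470 - 329)*(-21 + (-152 - 1*(-153))) = 141*(-21 + (-152 + 153)) = 141*(-21 + 1) = 141*(-20) = -2820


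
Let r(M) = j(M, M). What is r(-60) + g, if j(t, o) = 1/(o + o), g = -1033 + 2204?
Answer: 140519/120 ≈ 1171.0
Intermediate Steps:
g = 1171
j(t, o) = 1/(2*o)
r(M) = 1/(2*M)
r(-60) + g = (1/2)/(-60) + 1171 = (1/2)*(-1/60) + 1171 = -1/120 + 1171 = 140519/120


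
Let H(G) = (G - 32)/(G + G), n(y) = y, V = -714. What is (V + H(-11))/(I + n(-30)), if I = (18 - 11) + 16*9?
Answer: -15665/2662 ≈ -5.8847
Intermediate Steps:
H(G) = (-32 + G)/(2*G) (H(G) = (-32 + G)/((2*G)) = (-32 + G)*(1/(2*G)) = (-32 + G)/(2*G))
I = 151 (I = 7 + 144 = 151)
(V + H(-11))/(I + n(-30)) = (-714 + (1/2)*(-32 - 11)/(-11))/(151 - 30) = (-714 + (1/2)*(-1/11)*(-43))/121 = (-714 + 43/22)*(1/121) = -15665/22*1/121 = -15665/2662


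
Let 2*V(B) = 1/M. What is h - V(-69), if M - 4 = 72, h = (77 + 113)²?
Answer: 5487199/152 ≈ 36100.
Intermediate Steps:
h = 36100 (h = 190² = 36100)
M = 76 (M = 4 + 72 = 76)
V(B) = 1/152 (V(B) = (½)/76 = (½)*(1/76) = 1/152)
h - V(-69) = 36100 - 1*1/152 = 36100 - 1/152 = 5487199/152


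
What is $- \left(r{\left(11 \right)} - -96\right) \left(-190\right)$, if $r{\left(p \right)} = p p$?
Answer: $41230$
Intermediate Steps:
$r{\left(p \right)} = p^{2}$
$- \left(r{\left(11 \right)} - -96\right) \left(-190\right) = - \left(11^{2} - -96\right) \left(-190\right) = - \left(121 + 96\right) \left(-190\right) = - 217 \left(-190\right) = \left(-1\right) \left(-41230\right) = 41230$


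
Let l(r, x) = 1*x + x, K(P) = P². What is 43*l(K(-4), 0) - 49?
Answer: -49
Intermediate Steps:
l(r, x) = 2*x (l(r, x) = x + x = 2*x)
43*l(K(-4), 0) - 49 = 43*(2*0) - 49 = 43*0 - 49 = 0 - 49 = -49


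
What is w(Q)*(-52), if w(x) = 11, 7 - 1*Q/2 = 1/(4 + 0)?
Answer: -572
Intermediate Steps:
Q = 27/2 (Q = 14 - 2/(4 + 0) = 14 - 2/4 = 14 - 2*1/4 = 14 - 1/2 = 27/2 ≈ 13.500)
w(Q)*(-52) = 11*(-52) = -572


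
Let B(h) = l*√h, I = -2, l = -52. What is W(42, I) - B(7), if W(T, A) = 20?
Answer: 20 + 52*√7 ≈ 157.58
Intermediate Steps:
B(h) = -52*√h
W(42, I) - B(7) = 20 - (-52)*√7 = 20 + 52*√7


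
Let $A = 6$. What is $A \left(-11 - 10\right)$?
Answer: $-126$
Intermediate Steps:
$A \left(-11 - 10\right) = 6 \left(-11 - 10\right) = 6 \left(-21\right) = -126$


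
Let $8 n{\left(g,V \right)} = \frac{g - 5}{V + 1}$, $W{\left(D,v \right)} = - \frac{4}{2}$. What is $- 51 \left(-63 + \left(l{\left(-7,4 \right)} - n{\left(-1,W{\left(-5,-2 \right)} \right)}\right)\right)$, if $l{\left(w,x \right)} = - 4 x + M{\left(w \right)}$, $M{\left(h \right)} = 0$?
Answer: $\frac{16269}{4} \approx 4067.3$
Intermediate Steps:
$W{\left(D,v \right)} = -2$ ($W{\left(D,v \right)} = \left(-4\right) \frac{1}{2} = -2$)
$n{\left(g,V \right)} = \frac{-5 + g}{8 \left(1 + V\right)}$ ($n{\left(g,V \right)} = \frac{\left(g - 5\right) \frac{1}{V + 1}}{8} = \frac{\left(-5 + g\right) \frac{1}{1 + V}}{8} = \frac{\frac{1}{1 + V} \left(-5 + g\right)}{8} = \frac{-5 + g}{8 \left(1 + V\right)}$)
$l{\left(w,x \right)} = - 4 x$ ($l{\left(w,x \right)} = - 4 x + 0 = - 4 x$)
$- 51 \left(-63 + \left(l{\left(-7,4 \right)} - n{\left(-1,W{\left(-5,-2 \right)} \right)}\right)\right) = - 51 \left(-63 - \left(16 + \frac{-5 - 1}{8 \left(1 - 2\right)}\right)\right) = - 51 \left(-63 - \left(16 + \frac{1}{8} \frac{1}{-1} \left(-6\right)\right)\right) = - 51 \left(-63 - \left(16 + \frac{1}{8} \left(-1\right) \left(-6\right)\right)\right) = - 51 \left(-63 - \frac{67}{4}\right) = \left(-51\right) \left(- \frac{319}{4}\right) = \frac{16269}{4}$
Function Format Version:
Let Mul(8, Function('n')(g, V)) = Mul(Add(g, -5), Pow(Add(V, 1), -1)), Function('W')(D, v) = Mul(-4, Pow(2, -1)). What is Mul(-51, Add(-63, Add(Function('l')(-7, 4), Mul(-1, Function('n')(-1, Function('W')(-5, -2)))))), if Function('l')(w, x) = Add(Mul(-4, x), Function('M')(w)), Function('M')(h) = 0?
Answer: Rational(16269, 4) ≈ 4067.3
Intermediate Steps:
Function('W')(D, v) = -2 (Function('W')(D, v) = Mul(-4, Rational(1, 2)) = -2)
Function('n')(g, V) = Mul(Rational(1, 8), Pow(Add(1, V), -1), Add(-5, g)) (Function('n')(g, V) = Mul(Rational(1, 8), Mul(Add(g, -5), Pow(Add(V, 1), -1))) = Mul(Rational(1, 8), Mul(Add(-5, g), Pow(Add(1, V), -1))) = Mul(Rational(1, 8), Mul(Pow(Add(1, V), -1), Add(-5, g))) = Mul(Rational(1, 8), Pow(Add(1, V), -1), Add(-5, g)))
Function('l')(w, x) = Mul(-4, x) (Function('l')(w, x) = Add(Mul(-4, x), 0) = Mul(-4, x))
Mul(-51, Add(-63, Add(Function('l')(-7, 4), Mul(-1, Function('n')(-1, Function('W')(-5, -2)))))) = Mul(-51, Add(-63, Add(Mul(-4, 4), Mul(-1, Mul(Rational(1, 8), Pow(Add(1, -2), -1), Add(-5, -1)))))) = Mul(-51, Add(-63, Add(-16, Mul(-1, Mul(Rational(1, 8), Pow(-1, -1), -6))))) = Mul(-51, Add(-63, Add(-16, Mul(-1, Mul(Rational(1, 8), -1, -6))))) = Mul(-51, Add(-63, Add(-16, Mul(-1, Rational(3, 4))))) = Mul(-51, Add(-63, Add(-16, Rational(-3, 4)))) = Mul(-51, Add(-63, Rational(-67, 4))) = Mul(-51, Rational(-319, 4)) = Rational(16269, 4)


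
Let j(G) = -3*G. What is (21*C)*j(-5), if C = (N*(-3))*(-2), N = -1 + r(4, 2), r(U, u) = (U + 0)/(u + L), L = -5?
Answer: -4410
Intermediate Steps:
r(U, u) = U/(-5 + u) (r(U, u) = (U + 0)/(u - 5) = U/(-5 + u))
N = -7/3 (N = -1 + 4/(-5 + 2) = -1 + 4/(-3) = -1 + 4*(-⅓) = -1 - 4/3 = -7/3 ≈ -2.3333)
C = -14 (C = -7/3*(-3)*(-2) = 7*(-2) = -14)
(21*C)*j(-5) = (21*(-14))*(-3*(-5)) = -294*15 = -4410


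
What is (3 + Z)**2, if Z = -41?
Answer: 1444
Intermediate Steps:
(3 + Z)**2 = (3 - 41)**2 = (-38)**2 = 1444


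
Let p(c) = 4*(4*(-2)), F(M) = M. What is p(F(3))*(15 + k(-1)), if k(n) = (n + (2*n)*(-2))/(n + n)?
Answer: -432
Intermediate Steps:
p(c) = -32 (p(c) = 4*(-8) = -32)
k(n) = -3/2 (k(n) = (n - 4*n)/((2*n)) = (-3*n)*(1/(2*n)) = -3/2)
p(F(3))*(15 + k(-1)) = -32*(15 - 3/2) = -32*27/2 = -432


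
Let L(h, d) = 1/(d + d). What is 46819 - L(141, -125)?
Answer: 11704751/250 ≈ 46819.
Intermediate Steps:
L(h, d) = 1/(2*d)
46819 - L(141, -125) = 46819 - 1/(2*(-125)) = 46819 - (-1)/(2*125) = 46819 - 1*(-1/250) = 46819 + 1/250 = 11704751/250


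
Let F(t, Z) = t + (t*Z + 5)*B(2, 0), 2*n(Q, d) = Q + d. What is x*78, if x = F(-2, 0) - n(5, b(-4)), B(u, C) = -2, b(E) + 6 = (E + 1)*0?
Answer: -897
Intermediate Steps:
b(E) = -6 (b(E) = -6 + (E + 1)*0 = -6 + (1 + E)*0 = -6 + 0 = -6)
n(Q, d) = Q/2 + d/2 (n(Q, d) = (Q + d)/2 = Q/2 + d/2)
F(t, Z) = -10 + t - 2*Z*t (F(t, Z) = t + (t*Z + 5)*(-2) = t + (Z*t + 5)*(-2) = t + (5 + Z*t)*(-2) = t + (-10 - 2*Z*t) = -10 + t - 2*Z*t)
x = -23/2 (x = (-10 - 2 - 2*0*(-2)) - ((½)*5 + (½)*(-6)) = (-10 - 2 + 0) - (5/2 - 3) = -12 - 1*(-½) = -12 + ½ = -23/2 ≈ -11.500)
x*78 = -23/2*78 = -897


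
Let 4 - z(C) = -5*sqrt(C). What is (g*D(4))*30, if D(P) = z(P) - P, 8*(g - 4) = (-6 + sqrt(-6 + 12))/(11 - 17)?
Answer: 2475/2 - 25*sqrt(6)/4 ≈ 1222.2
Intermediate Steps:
z(C) = 4 + 5*sqrt(C) (z(C) = 4 - (-5)*sqrt(C) = 4 + 5*sqrt(C))
g = 33/8 - sqrt(6)/48 (g = 4 + ((-6 + sqrt(-6 + 12))/(11 - 17))/8 = 4 + ((-6 + sqrt(6))/(-6))/8 = 4 + ((-6 + sqrt(6))*(-1/6))/8 = 4 + (1 - sqrt(6)/6)/8 = 4 + (1/8 - sqrt(6)/48) = 33/8 - sqrt(6)/48 ≈ 4.0740)
D(P) = 4 - P + 5*sqrt(P) (D(P) = (4 + 5*sqrt(P)) - P = 4 - P + 5*sqrt(P))
(g*D(4))*30 = ((33/8 - sqrt(6)/48)*(4 - 1*4 + 5*sqrt(4)))*30 = ((33/8 - sqrt(6)/48)*(4 - 4 + 5*2))*30 = ((33/8 - sqrt(6)/48)*(4 - 4 + 10))*30 = ((33/8 - sqrt(6)/48)*10)*30 = (165/4 - 5*sqrt(6)/24)*30 = 2475/2 - 25*sqrt(6)/4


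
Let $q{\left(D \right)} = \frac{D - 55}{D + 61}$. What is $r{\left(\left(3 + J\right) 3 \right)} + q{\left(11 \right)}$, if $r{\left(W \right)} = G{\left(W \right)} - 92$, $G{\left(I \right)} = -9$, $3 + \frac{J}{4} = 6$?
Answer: $- \frac{1829}{18} \approx -101.61$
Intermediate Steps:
$q{\left(D \right)} = \frac{-55 + D}{61 + D}$
$J = 12$ ($J = -12 + 4 \cdot 6 = -12 + 24 = 12$)
$r{\left(W \right)} = -101$ ($r{\left(W \right)} = -9 - 92 = -101$)
$r{\left(\left(3 + J\right) 3 \right)} + q{\left(11 \right)} = -101 + \frac{-55 + 11}{61 + 11} = -101 + \frac{1}{72} \left(-44\right) = -101 - \frac{11}{18} = - \frac{1829}{18}$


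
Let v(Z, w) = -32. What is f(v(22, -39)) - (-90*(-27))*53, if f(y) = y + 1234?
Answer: -127588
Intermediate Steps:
f(y) = 1234 + y
f(v(22, -39)) - (-90*(-27))*53 = (1234 - 32) - (-90*(-27))*53 = 1202 - 2430*53 = 1202 - 1*128790 = 1202 - 128790 = -127588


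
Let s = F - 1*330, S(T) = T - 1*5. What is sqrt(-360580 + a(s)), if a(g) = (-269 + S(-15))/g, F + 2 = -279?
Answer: I*sqrt(134611909601)/611 ≈ 600.48*I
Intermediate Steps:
S(T) = -5 + T (S(T) = T - 5 = -5 + T)
F = -281 (F = -2 - 279 = -281)
s = -611 (s = -281 - 1*330 = -281 - 330 = -611)
a(g) = -289/g (a(g) = (-269 + (-5 - 15))/g = (-269 - 20)/g = -289/g)
sqrt(-360580 + a(s)) = sqrt(-360580 - 289/(-611)) = sqrt(-360580 - 289*(-1/611)) = sqrt(-360580 + 289/611) = sqrt(-220314091/611) = I*sqrt(134611909601)/611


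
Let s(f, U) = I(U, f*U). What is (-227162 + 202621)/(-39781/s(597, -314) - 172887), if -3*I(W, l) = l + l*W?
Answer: 479975773838/3381344306885 ≈ 0.14195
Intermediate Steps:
I(W, l) = -l/3 - W*l/3 (I(W, l) = -(l + l*W)/3 = -(l + W*l)/3 = -l/3 - W*l/3)
s(f, U) = -U*f*(1 + U)/3 (s(f, U) = -f*U*(1 + U)/3 = -U*f*(1 + U)/3)
(-227162 + 202621)/(-39781/s(597, -314) - 172887) = (-227162 + 202621)/(-39781*1/(62486*(1 - 314)) - 172887) = -24541/(-39781/((-⅓*(-314)*597*(-313))) - 172887) = -24541/(-39781/(-19558118) - 172887) = -24541/(-39781*(-1/19558118) - 172887) = -24541/(39781/19558118 - 172887) = -24541/(-3381344306885/19558118) = -24541*(-19558118/3381344306885) = 479975773838/3381344306885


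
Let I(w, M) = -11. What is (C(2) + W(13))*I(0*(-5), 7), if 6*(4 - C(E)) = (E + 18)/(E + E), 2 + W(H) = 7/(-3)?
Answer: 77/6 ≈ 12.833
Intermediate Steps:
W(H) = -13/3 (W(H) = -2 + 7/(-3) = -2 + 7*(-⅓) = -2 - 7/3 = -13/3)
C(E) = 4 - (18 + E)/(12*E) (C(E) = 4 - (E + 18)/(6*(E + E)) = 4 - (18 + E)/(6*(2*E)) = 4 - (18 + E)*1/(2*E)/6 = 4 - (18 + E)/(12*E))
(C(2) + W(13))*I(0*(-5), 7) = ((1/12)*(-18 + 47*2)/2 - 13/3)*(-11) = ((1/12)*(½)*(-18 + 94) - 13/3)*(-11) = ((1/12)*(½)*76 - 13/3)*(-11) = (19/6 - 13/3)*(-11) = -7/6*(-11) = 77/6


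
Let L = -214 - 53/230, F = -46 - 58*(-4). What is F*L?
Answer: -4582389/115 ≈ -39847.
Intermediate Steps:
F = 186 (F = -46 + 232 = 186)
L = -49273/230 (L = -214 - 53*1/230 = -214 - 53/230 = -49273/230 ≈ -214.23)
F*L = 186*(-49273/230) = -4582389/115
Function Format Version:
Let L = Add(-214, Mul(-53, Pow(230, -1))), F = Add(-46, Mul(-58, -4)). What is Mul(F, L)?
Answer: Rational(-4582389, 115) ≈ -39847.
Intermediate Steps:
F = 186 (F = Add(-46, 232) = 186)
L = Rational(-49273, 230) (L = Add(-214, Mul(-53, Rational(1, 230))) = Add(-214, Rational(-53, 230)) = Rational(-49273, 230) ≈ -214.23)
Mul(F, L) = Mul(186, Rational(-49273, 230)) = Rational(-4582389, 115)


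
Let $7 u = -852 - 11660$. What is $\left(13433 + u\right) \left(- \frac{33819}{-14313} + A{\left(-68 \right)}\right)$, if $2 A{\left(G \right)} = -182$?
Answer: $- \frac{34473406872}{33397} \approx -1.0322 \cdot 10^{6}$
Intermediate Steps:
$A{\left(G \right)} = -91$ ($A{\left(G \right)} = \frac{1}{2} \left(-182\right) = -91$)
$u = - \frac{12512}{7}$ ($u = \frac{-852 - 11660}{7} = \frac{1}{7} \left(-12512\right) = - \frac{12512}{7} \approx -1787.4$)
$\left(13433 + u\right) \left(- \frac{33819}{-14313} + A{\left(-68 \right)}\right) = \left(13433 - \frac{12512}{7}\right) \left(- \frac{33819}{-14313} - 91\right) = \frac{81519 \left(\left(-33819\right) \left(- \frac{1}{14313}\right) - 91\right)}{7} = \frac{81519 \left(\frac{11273}{4771} - 91\right)}{7} = \frac{81519}{7} \left(- \frac{422888}{4771}\right) = - \frac{34473406872}{33397}$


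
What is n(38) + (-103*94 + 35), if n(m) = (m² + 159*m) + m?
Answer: -2123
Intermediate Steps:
n(m) = m² + 160*m
n(38) + (-103*94 + 35) = 38*(160 + 38) + (-103*94 + 35) = 38*198 + (-9682 + 35) = 7524 - 9647 = -2123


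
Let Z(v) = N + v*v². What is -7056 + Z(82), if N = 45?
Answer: 544357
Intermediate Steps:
Z(v) = 45 + v³ (Z(v) = 45 + v*v² = 45 + v³)
-7056 + Z(82) = -7056 + (45 + 82³) = -7056 + (45 + 551368) = -7056 + 551413 = 544357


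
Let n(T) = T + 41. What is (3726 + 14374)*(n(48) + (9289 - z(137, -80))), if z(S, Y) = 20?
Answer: 169379800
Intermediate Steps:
n(T) = 41 + T
(3726 + 14374)*(n(48) + (9289 - z(137, -80))) = (3726 + 14374)*((41 + 48) + (9289 - 1*20)) = 18100*(89 + (9289 - 20)) = 18100*(89 + 9269) = 18100*9358 = 169379800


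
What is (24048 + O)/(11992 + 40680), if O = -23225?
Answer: 1/64 ≈ 0.015625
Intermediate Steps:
(24048 + O)/(11992 + 40680) = (24048 - 23225)/(11992 + 40680) = 823/52672 = 823*(1/52672) = 1/64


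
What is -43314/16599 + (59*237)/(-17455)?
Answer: -329383229/96578515 ≈ -3.4105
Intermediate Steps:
-43314/16599 + (59*237)/(-17455) = -43314*1/16599 + 13983*(-1/17455) = -14438/5533 - 13983/17455 = -329383229/96578515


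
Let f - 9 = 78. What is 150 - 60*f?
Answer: -5070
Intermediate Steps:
f = 87 (f = 9 + 78 = 87)
150 - 60*f = 150 - 60*87 = 150 - 5220 = -5070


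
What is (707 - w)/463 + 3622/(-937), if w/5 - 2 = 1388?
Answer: -7526677/433831 ≈ -17.349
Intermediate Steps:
w = 6950 (w = 10 + 5*1388 = 10 + 6940 = 6950)
(707 - w)/463 + 3622/(-937) = (707 - 1*6950)/463 + 3622/(-937) = (707 - 6950)*(1/463) + 3622*(-1/937) = -6243*1/463 - 3622/937 = -6243/463 - 3622/937 = -7526677/433831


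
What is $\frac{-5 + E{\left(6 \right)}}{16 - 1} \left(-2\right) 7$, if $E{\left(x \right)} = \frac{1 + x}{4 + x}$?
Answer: $\frac{301}{75} \approx 4.0133$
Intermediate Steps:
$E{\left(x \right)} = \frac{1 + x}{4 + x}$
$\frac{-5 + E{\left(6 \right)}}{16 - 1} \left(-2\right) 7 = \frac{-5 + \frac{1 + 6}{4 + 6}}{16 - 1} \left(-2\right) 7 = \frac{-5 + \frac{1}{10} \cdot 7}{15} \left(-2\right) 7 = \left(-5 + \frac{1}{10} \cdot 7\right) \frac{1}{15} \left(-2\right) 7 = \left(-5 + \frac{7}{10}\right) \frac{1}{15} \left(-2\right) 7 = \left(- \frac{43}{10}\right) \frac{1}{15} \left(-2\right) 7 = \left(- \frac{43}{150}\right) \left(-2\right) 7 = \frac{43}{75} \cdot 7 = \frac{301}{75}$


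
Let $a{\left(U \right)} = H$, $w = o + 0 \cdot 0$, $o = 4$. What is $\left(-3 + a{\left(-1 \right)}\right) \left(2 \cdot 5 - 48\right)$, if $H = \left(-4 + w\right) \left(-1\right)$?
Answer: $114$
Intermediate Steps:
$w = 4$ ($w = 4 + 0 \cdot 0 = 4 + 0 = 4$)
$H = 0$ ($H = \left(-4 + 4\right) \left(-1\right) = 0 \left(-1\right) = 0$)
$a{\left(U \right)} = 0$
$\left(-3 + a{\left(-1 \right)}\right) \left(2 \cdot 5 - 48\right) = \left(-3 + 0\right) \left(2 \cdot 5 - 48\right) = - 3 \left(10 - 48\right) = \left(-3\right) \left(-38\right) = 114$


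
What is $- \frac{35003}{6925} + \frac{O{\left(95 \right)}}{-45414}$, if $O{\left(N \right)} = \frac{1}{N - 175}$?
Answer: $- \frac{25434018487}{5031871200} \approx -5.0546$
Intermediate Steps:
$O{\left(N \right)} = \frac{1}{-175 + N}$
$- \frac{35003}{6925} + \frac{O{\left(95 \right)}}{-45414} = - \frac{35003}{6925} + \frac{1}{\left(-175 + 95\right) \left(-45414\right)} = \left(-35003\right) \frac{1}{6925} + \frac{1}{-80} \left(- \frac{1}{45414}\right) = - \frac{35003}{6925} - - \frac{1}{3633120} = - \frac{35003}{6925} + \frac{1}{3633120} = - \frac{25434018487}{5031871200}$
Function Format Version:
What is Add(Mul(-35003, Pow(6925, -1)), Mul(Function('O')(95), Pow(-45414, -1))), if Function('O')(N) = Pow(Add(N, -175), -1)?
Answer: Rational(-25434018487, 5031871200) ≈ -5.0546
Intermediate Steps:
Function('O')(N) = Pow(Add(-175, N), -1)
Add(Mul(-35003, Pow(6925, -1)), Mul(Function('O')(95), Pow(-45414, -1))) = Add(Mul(-35003, Pow(6925, -1)), Mul(Pow(Add(-175, 95), -1), Pow(-45414, -1))) = Add(Mul(-35003, Rational(1, 6925)), Mul(Pow(-80, -1), Rational(-1, 45414))) = Add(Rational(-35003, 6925), Mul(Rational(-1, 80), Rational(-1, 45414))) = Add(Rational(-35003, 6925), Rational(1, 3633120)) = Rational(-25434018487, 5031871200)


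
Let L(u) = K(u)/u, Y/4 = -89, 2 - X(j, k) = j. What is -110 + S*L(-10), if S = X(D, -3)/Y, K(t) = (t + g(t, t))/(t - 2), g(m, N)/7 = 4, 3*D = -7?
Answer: -783213/7120 ≈ -110.00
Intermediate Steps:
D = -7/3 (D = (1/3)*(-7) = -7/3 ≈ -2.3333)
g(m, N) = 28 (g(m, N) = 7*4 = 28)
X(j, k) = 2 - j
Y = -356 (Y = 4*(-89) = -356)
K(t) = (28 + t)/(-2 + t) (K(t) = (t + 28)/(t - 2) = (28 + t)/(-2 + t))
S = -13/1068 (S = (2 - 1*(-7/3))/(-356) = (2 + 7/3)*(-1/356) = (13/3)*(-1/356) = -13/1068 ≈ -0.012172)
L(u) = (28 + u)/(u*(-2 + u)) (L(u) = ((28 + u)/(-2 + u))/u = (28 + u)/(u*(-2 + u)))
-110 + S*L(-10) = -110 - 13*(28 - 10)/(1068*(-10)*(-2 - 10)) = -110 - (-13)*18/(10680*(-12)) = -110 - (-13)*(-1)*18/(10680*12) = -110 - 13/1068*3/20 = -110 - 13/7120 = -783213/7120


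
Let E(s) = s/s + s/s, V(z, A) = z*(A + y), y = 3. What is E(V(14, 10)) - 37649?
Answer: -37647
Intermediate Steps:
V(z, A) = z*(3 + A) (V(z, A) = z*(A + 3) = z*(3 + A))
E(s) = 2 (E(s) = 1 + 1 = 2)
E(V(14, 10)) - 37649 = 2 - 37649 = -37647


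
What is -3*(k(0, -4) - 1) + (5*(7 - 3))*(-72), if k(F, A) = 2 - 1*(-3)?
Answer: -1452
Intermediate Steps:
k(F, A) = 5 (k(F, A) = 2 + 3 = 5)
-3*(k(0, -4) - 1) + (5*(7 - 3))*(-72) = -3*(5 - 1) + (5*(7 - 3))*(-72) = -3*4 + (5*4)*(-72) = -12 + 20*(-72) = -12 - 1440 = -1452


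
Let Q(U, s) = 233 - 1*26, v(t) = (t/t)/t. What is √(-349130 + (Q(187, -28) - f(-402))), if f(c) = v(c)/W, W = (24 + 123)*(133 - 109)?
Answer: I*√99467289795687/16884 ≈ 590.7*I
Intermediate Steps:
W = 3528 (W = 147*24 = 3528)
v(t) = 1/t
Q(U, s) = 207 (Q(U, s) = 233 - 26 = 207)
f(c) = 1/(3528*c) (f(c) = 1/(c*3528) = (1/3528)/c = 1/(3528*c))
√(-349130 + (Q(187, -28) - f(-402))) = √(-349130 + (207 - 1/(3528*(-402)))) = √(-349130 + (207 - (-1)/(3528*402))) = √(-349130 + (207 - 1*(-1/1418256))) = √(-349130 + (207 + 1/1418256)) = √(-349130 + 293578993/1418256) = √(-494862138287/1418256) = I*√99467289795687/16884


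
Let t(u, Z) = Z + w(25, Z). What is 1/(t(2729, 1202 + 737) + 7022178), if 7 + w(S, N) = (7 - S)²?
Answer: 1/7024434 ≈ 1.4236e-7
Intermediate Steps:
w(S, N) = -7 + (7 - S)²
t(u, Z) = 317 + Z (t(u, Z) = Z + (-7 + (-7 + 25)²) = Z + (-7 + 18²) = Z + (-7 + 324) = Z + 317 = 317 + Z)
1/(t(2729, 1202 + 737) + 7022178) = 1/((317 + (1202 + 737)) + 7022178) = 1/((317 + 1939) + 7022178) = 1/(2256 + 7022178) = 1/7024434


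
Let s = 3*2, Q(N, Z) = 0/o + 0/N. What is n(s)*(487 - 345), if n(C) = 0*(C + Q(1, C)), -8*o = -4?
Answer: 0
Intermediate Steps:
o = ½ (o = -⅛*(-4) = ½ ≈ 0.50000)
Q(N, Z) = 0 (Q(N, Z) = 0/(½) + 0/N = 0*2 + 0 = 0 + 0 = 0)
s = 6
n(C) = 0 (n(C) = 0*(C + 0) = 0*C = 0)
n(s)*(487 - 345) = 0*(487 - 345) = 0*142 = 0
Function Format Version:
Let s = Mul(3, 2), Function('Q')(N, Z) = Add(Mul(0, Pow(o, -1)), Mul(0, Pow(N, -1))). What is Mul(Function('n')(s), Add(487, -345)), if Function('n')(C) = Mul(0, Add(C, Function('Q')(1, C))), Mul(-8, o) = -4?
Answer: 0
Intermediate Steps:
o = Rational(1, 2) (o = Mul(Rational(-1, 8), -4) = Rational(1, 2) ≈ 0.50000)
Function('Q')(N, Z) = 0 (Function('Q')(N, Z) = Add(Mul(0, Pow(Rational(1, 2), -1)), Mul(0, Pow(N, -1))) = Add(Mul(0, 2), 0) = Add(0, 0) = 0)
s = 6
Function('n')(C) = 0 (Function('n')(C) = Mul(0, Add(C, 0)) = Mul(0, C) = 0)
Mul(Function('n')(s), Add(487, -345)) = Mul(0, Add(487, -345)) = Mul(0, 142) = 0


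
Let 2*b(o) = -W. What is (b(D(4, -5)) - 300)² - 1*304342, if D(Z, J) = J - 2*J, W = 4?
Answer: -213138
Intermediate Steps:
D(Z, J) = -J
b(o) = -2 (b(o) = (-1*4)/2 = (½)*(-4) = -2)
(b(D(4, -5)) - 300)² - 1*304342 = (-2 - 300)² - 1*304342 = (-302)² - 304342 = 91204 - 304342 = -213138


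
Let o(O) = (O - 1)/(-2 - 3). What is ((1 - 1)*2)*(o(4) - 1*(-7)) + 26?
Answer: 26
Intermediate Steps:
o(O) = 1/5 - O/5 (o(O) = (-1 + O)/(-5) = (-1 + O)*(-1/5) = 1/5 - O/5)
((1 - 1)*2)*(o(4) - 1*(-7)) + 26 = ((1 - 1)*2)*((1/5 - 1/5*4) - 1*(-7)) + 26 = (0*2)*((1/5 - 4/5) + 7) + 26 = 0*(-3/5 + 7) + 26 = 0*(32/5) + 26 = 0 + 26 = 26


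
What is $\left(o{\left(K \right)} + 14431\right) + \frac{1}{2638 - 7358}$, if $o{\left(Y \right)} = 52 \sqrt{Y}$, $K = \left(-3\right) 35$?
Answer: $\frac{68114319}{4720} + 52 i \sqrt{105} \approx 14431.0 + 532.84 i$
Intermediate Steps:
$K = -105$
$\left(o{\left(K \right)} + 14431\right) + \frac{1}{2638 - 7358} = \left(52 \sqrt{-105} + 14431\right) + \frac{1}{2638 - 7358} = \left(52 i \sqrt{105} + 14431\right) + \frac{1}{2638 - 7358} = \left(52 i \sqrt{105} + 14431\right) + \frac{1}{-4720} = \left(14431 + 52 i \sqrt{105}\right) - \frac{1}{4720} = \frac{68114319}{4720} + 52 i \sqrt{105}$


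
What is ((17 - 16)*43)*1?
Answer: 43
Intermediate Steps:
((17 - 16)*43)*1 = (1*43)*1 = 43*1 = 43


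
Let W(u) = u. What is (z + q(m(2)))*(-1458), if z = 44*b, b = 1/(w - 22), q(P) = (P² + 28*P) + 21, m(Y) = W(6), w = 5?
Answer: -5512698/17 ≈ -3.2428e+5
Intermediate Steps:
m(Y) = 6
q(P) = 21 + P² + 28*P
b = -1/17 (b = 1/(5 - 22) = 1/(-17) = -1/17 ≈ -0.058824)
z = -44/17 (z = 44*(-1/17) = -44/17 ≈ -2.5882)
(z + q(m(2)))*(-1458) = (-44/17 + (21 + 6² + 28*6))*(-1458) = (-44/17 + (21 + 36 + 168))*(-1458) = (-44/17 + 225)*(-1458) = (3781/17)*(-1458) = -5512698/17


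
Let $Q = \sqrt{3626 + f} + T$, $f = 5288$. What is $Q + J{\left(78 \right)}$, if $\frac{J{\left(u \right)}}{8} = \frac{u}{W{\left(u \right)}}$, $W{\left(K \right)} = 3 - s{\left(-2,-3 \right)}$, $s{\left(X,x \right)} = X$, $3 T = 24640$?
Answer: $\frac{125072}{15} + \sqrt{8914} \approx 8432.5$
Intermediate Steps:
$T = \frac{24640}{3}$ ($T = \frac{1}{3} \cdot 24640 = \frac{24640}{3} \approx 8213.3$)
$W{\left(K \right)} = 5$ ($W{\left(K \right)} = 3 - -2 = 3 + 2 = 5$)
$J{\left(u \right)} = \frac{8 u}{5}$ ($J{\left(u \right)} = 8 \frac{u}{5} = \frac{8 u}{5}$)
$Q = \frac{24640}{3} + \sqrt{8914}$ ($Q = \sqrt{3626 + 5288} + \frac{24640}{3} = \sqrt{8914} + \frac{24640}{3} = \frac{24640}{3} + \sqrt{8914} \approx 8307.8$)
$Q + J{\left(78 \right)} = \left(\frac{24640}{3} + \sqrt{8914}\right) + \frac{8}{5} \cdot 78 = \left(\frac{24640}{3} + \sqrt{8914}\right) + \frac{624}{5} = \frac{125072}{15} + \sqrt{8914}$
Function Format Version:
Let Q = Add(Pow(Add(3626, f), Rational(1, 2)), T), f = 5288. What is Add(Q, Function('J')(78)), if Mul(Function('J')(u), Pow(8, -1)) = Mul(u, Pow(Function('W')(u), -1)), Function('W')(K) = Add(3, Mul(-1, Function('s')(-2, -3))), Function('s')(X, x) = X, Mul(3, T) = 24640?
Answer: Add(Rational(125072, 15), Pow(8914, Rational(1, 2))) ≈ 8432.5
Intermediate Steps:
T = Rational(24640, 3) (T = Mul(Rational(1, 3), 24640) = Rational(24640, 3) ≈ 8213.3)
Function('W')(K) = 5 (Function('W')(K) = Add(3, Mul(-1, -2)) = Add(3, 2) = 5)
Function('J')(u) = Mul(Rational(8, 5), u) (Function('J')(u) = Mul(8, Mul(u, Pow(5, -1))) = Mul(8, Mul(u, Rational(1, 5))) = Mul(8, Mul(Rational(1, 5), u)) = Mul(Rational(8, 5), u))
Q = Add(Rational(24640, 3), Pow(8914, Rational(1, 2))) (Q = Add(Pow(Add(3626, 5288), Rational(1, 2)), Rational(24640, 3)) = Add(Pow(8914, Rational(1, 2)), Rational(24640, 3)) = Add(Rational(24640, 3), Pow(8914, Rational(1, 2))) ≈ 8307.8)
Add(Q, Function('J')(78)) = Add(Add(Rational(24640, 3), Pow(8914, Rational(1, 2))), Mul(Rational(8, 5), 78)) = Add(Add(Rational(24640, 3), Pow(8914, Rational(1, 2))), Rational(624, 5)) = Add(Rational(125072, 15), Pow(8914, Rational(1, 2)))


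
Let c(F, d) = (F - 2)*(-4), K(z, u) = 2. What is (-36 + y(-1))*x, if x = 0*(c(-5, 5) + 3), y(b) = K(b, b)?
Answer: 0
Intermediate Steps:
y(b) = 2
c(F, d) = 8 - 4*F (c(F, d) = (-2 + F)*(-4) = 8 - 4*F)
x = 0 (x = 0*((8 - 4*(-5)) + 3) = 0*((8 + 20) + 3) = 0*(28 + 3) = 0*31 = 0)
(-36 + y(-1))*x = (-36 + 2)*0 = -34*0 = 0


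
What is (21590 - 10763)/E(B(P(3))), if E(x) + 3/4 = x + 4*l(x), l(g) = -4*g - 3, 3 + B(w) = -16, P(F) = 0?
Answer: 4812/121 ≈ 39.769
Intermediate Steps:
B(w) = -19 (B(w) = -3 - 16 = -19)
l(g) = -3 - 4*g
E(x) = -51/4 - 15*x (E(x) = -¾ + (x + 4*(-3 - 4*x)) = -¾ + (x + (-12 - 16*x)) = -¾ + (-12 - 15*x) = -51/4 - 15*x)
(21590 - 10763)/E(B(P(3))) = (21590 - 10763)/(-51/4 - 15*(-19)) = 10827/(-51/4 + 285) = 10827/(1089/4) = 10827*(4/1089) = 4812/121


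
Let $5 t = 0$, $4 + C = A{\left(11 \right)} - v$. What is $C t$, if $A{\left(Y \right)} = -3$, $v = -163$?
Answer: $0$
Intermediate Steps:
$C = 156$ ($C = -4 - -160 = -4 + \left(-3 + 163\right) = -4 + 160 = 156$)
$t = 0$ ($t = \frac{1}{5} \cdot 0 = 0$)
$C t = 156 \cdot 0 = 0$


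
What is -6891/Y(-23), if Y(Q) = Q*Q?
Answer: -6891/529 ≈ -13.026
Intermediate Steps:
Y(Q) = Q**2
-6891/Y(-23) = -6891/((-23)**2) = -6891/529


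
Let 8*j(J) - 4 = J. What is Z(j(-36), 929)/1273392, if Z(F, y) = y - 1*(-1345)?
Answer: 379/212232 ≈ 0.0017858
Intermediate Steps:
j(J) = ½ + J/8
Z(F, y) = 1345 + y (Z(F, y) = y + 1345 = 1345 + y)
Z(j(-36), 929)/1273392 = (1345 + 929)/1273392 = 2274*(1/1273392) = 379/212232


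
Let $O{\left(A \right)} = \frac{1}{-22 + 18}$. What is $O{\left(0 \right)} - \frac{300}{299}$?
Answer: $- \frac{1499}{1196} \approx -1.2533$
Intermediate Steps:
$O{\left(A \right)} = - \frac{1}{4}$ ($O{\left(A \right)} = \frac{1}{-4} = - \frac{1}{4}$)
$O{\left(0 \right)} - \frac{300}{299} = - \frac{1}{4} - \frac{300}{299} = - \frac{1499}{1196}$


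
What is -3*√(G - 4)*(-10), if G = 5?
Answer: 30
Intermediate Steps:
-3*√(G - 4)*(-10) = -3*√(5 - 4)*(-10) = -3*√1*(-10) = -3*1*(-10) = -3*(-10) = 30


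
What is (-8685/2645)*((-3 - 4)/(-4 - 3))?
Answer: -1737/529 ≈ -3.2836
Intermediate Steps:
(-8685/2645)*((-3 - 4)/(-4 - 3)) = (-8685*1/2645)*(-7/(-7)) = -(-12159)*(-1)/(529*7) = -1737/529*1 = -1737/529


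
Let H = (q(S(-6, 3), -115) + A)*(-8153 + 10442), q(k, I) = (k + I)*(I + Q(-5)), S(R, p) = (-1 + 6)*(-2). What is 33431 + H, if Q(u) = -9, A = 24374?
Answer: 91305017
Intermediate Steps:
S(R, p) = -10 (S(R, p) = 5*(-2) = -10)
q(k, I) = (-9 + I)*(I + k) (q(k, I) = (k + I)*(I - 9) = (I + k)*(-9 + I) = (-9 + I)*(I + k))
H = 91271586 (H = (((-115)² - 9*(-115) - 9*(-10) - 115*(-10)) + 24374)*(-8153 + 10442) = ((13225 + 1035 + 90 + 1150) + 24374)*2289 = (15500 + 24374)*2289 = 39874*2289 = 91271586)
33431 + H = 33431 + 91271586 = 91305017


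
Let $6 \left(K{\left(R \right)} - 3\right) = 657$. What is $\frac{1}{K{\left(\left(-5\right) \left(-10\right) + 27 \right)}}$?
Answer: $\frac{2}{225} \approx 0.0088889$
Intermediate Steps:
$K{\left(R \right)} = \frac{225}{2}$ ($K{\left(R \right)} = 3 + \frac{1}{6} \cdot 657 = 3 + \frac{219}{2} = \frac{225}{2}$)
$\frac{1}{K{\left(\left(-5\right) \left(-10\right) + 27 \right)}} = \frac{1}{\frac{225}{2}} = \frac{2}{225}$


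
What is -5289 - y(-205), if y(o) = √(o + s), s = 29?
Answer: -5289 - 4*I*√11 ≈ -5289.0 - 13.266*I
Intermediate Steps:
y(o) = √(29 + o) (y(o) = √(o + 29) = √(29 + o))
-5289 - y(-205) = -5289 - √(29 - 205) = -5289 - √(-176) = -5289 - 4*I*√11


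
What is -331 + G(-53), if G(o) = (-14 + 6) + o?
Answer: -392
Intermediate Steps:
G(o) = -8 + o
-331 + G(-53) = -331 + (-8 - 53) = -331 - 61 = -392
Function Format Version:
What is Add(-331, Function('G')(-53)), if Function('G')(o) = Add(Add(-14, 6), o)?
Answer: -392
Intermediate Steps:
Function('G')(o) = Add(-8, o)
Add(-331, Function('G')(-53)) = Add(-331, Add(-8, -53)) = Add(-331, -61) = -392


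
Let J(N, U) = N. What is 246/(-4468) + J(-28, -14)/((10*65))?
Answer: -71251/726050 ≈ -0.098135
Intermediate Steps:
246/(-4468) + J(-28, -14)/((10*65)) = 246/(-4468) - 28/(10*65) = 246*(-1/4468) - 28/650 = -123/2234 - 28*1/650 = -123/2234 - 14/325 = -71251/726050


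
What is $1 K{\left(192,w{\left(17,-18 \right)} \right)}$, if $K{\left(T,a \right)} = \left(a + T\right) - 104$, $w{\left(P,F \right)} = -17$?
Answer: $71$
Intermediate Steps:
$K{\left(T,a \right)} = -104 + T + a$ ($K{\left(T,a \right)} = \left(T + a\right) - 104 = -104 + T + a$)
$1 K{\left(192,w{\left(17,-18 \right)} \right)} = 1 \left(-104 + 192 - 17\right) = 1 \cdot 71 = 71$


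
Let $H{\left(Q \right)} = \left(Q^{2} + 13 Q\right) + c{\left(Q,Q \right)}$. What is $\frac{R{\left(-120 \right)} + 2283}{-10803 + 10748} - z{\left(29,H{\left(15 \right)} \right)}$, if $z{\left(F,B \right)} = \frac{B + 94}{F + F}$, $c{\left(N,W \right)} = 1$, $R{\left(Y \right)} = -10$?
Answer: $- \frac{160159}{3190} \approx -50.207$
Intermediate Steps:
$H{\left(Q \right)} = 1 + Q^{2} + 13 Q$ ($H{\left(Q \right)} = \left(Q^{2} + 13 Q\right) + 1 = 1 + Q^{2} + 13 Q$)
$z{\left(F,B \right)} = \frac{94 + B}{2 F}$
$\frac{R{\left(-120 \right)} + 2283}{-10803 + 10748} - z{\left(29,H{\left(15 \right)} \right)} = \frac{-10 + 2283}{-10803 + 10748} - \frac{94 + \left(1 + 15^{2} + 13 \cdot 15\right)}{2 \cdot 29} = \frac{2273}{-55} - \frac{1}{2} \cdot \frac{1}{29} \left(94 + \left(1 + 225 + 195\right)\right) = 2273 \left(- \frac{1}{55}\right) - \frac{1}{2} \cdot \frac{1}{29} \left(94 + 421\right) = - \frac{2273}{55} - \frac{1}{2} \cdot \frac{1}{29} \cdot 515 = - \frac{2273}{55} - \frac{515}{58} = - \frac{160159}{3190}$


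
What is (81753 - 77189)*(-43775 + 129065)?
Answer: 389263560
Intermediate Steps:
(81753 - 77189)*(-43775 + 129065) = 4564*85290 = 389263560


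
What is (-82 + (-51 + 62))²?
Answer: 5041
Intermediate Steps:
(-82 + (-51 + 62))² = (-82 + 11)² = (-71)² = 5041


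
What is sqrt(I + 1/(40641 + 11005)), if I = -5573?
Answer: I*sqrt(303365607478)/7378 ≈ 74.653*I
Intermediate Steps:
sqrt(I + 1/(40641 + 11005)) = sqrt(-5573 + 1/(40641 + 11005)) = sqrt(-5573 + 1/51646) = sqrt(-287823157/51646) = I*sqrt(303365607478)/7378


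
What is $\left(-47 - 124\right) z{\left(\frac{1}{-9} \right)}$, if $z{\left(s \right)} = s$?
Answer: $19$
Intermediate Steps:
$\left(-47 - 124\right) z{\left(\frac{1}{-9} \right)} = \frac{-47 - 124}{-9} = \left(-171\right) \left(- \frac{1}{9}\right) = 19$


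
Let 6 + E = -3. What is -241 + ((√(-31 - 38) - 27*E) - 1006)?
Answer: -1004 + I*√69 ≈ -1004.0 + 8.3066*I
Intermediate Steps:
E = -9 (E = -6 - 3 = -9)
-241 + ((√(-31 - 38) - 27*E) - 1006) = -241 + ((√(-31 - 38) - 27*(-9)) - 1006) = -241 + ((√(-69) + 243) - 1006) = -241 + ((I*√69 + 243) - 1006) = -241 + ((243 + I*√69) - 1006) = -241 + (-763 + I*√69) = -1004 + I*√69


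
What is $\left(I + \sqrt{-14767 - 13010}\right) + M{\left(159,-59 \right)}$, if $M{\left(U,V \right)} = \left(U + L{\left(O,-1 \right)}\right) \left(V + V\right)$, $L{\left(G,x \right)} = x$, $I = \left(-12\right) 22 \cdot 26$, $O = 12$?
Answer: $-25508 + i \sqrt{27777} \approx -25508.0 + 166.66 i$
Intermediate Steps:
$I = -6864$ ($I = \left(-264\right) 26 = -6864$)
$M{\left(U,V \right)} = 2 V \left(-1 + U\right)$ ($M{\left(U,V \right)} = \left(U - 1\right) \left(V + V\right) = \left(-1 + U\right) 2 V = 2 V \left(-1 + U\right)$)
$\left(I + \sqrt{-14767 - 13010}\right) + M{\left(159,-59 \right)} = \left(-6864 + \sqrt{-14767 - 13010}\right) + 2 \left(-59\right) \left(-1 + 159\right) = \left(-6864 + \sqrt{-27777}\right) + 2 \left(-59\right) 158 = \left(-6864 + i \sqrt{27777}\right) - 18644 = -25508 + i \sqrt{27777}$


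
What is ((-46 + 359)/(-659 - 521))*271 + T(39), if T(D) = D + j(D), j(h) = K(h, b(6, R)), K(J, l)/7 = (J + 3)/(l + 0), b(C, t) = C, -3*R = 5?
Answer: 19017/1180 ≈ 16.116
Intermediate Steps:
R = -5/3 (R = -⅓*5 = -5/3 ≈ -1.6667)
K(J, l) = 7*(3 + J)/l (K(J, l) = 7*((J + 3)/(l + 0)) = 7*((3 + J)/l) = 7*(3 + J)/l)
j(h) = 7/2 + 7*h/6 (j(h) = 7*(3 + h)/6 = 7*(⅙)*(3 + h) = 7/2 + 7*h/6)
T(D) = 7/2 + 13*D/6 (T(D) = D + (7/2 + 7*D/6) = 7/2 + 13*D/6)
((-46 + 359)/(-659 - 521))*271 + T(39) = ((-46 + 359)/(-659 - 521))*271 + (7/2 + (13/6)*39) = (313/(-1180))*271 + (7/2 + 169/2) = (313*(-1/1180))*271 + 88 = -313/1180*271 + 88 = -84823/1180 + 88 = 19017/1180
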